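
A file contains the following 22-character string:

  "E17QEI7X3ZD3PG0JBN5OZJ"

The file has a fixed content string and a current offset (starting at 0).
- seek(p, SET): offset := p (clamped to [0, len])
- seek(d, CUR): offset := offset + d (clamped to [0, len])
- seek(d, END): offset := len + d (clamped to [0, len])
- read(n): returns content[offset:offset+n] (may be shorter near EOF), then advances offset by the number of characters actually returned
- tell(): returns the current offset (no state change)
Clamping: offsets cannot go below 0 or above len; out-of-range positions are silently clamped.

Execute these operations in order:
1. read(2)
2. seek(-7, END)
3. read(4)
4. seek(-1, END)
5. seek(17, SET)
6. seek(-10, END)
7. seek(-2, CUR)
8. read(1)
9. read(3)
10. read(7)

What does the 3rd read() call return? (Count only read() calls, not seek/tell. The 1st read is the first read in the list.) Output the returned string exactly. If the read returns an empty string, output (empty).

Answer: D

Derivation:
After 1 (read(2)): returned 'E1', offset=2
After 2 (seek(-7, END)): offset=15
After 3 (read(4)): returned 'JBN5', offset=19
After 4 (seek(-1, END)): offset=21
After 5 (seek(17, SET)): offset=17
After 6 (seek(-10, END)): offset=12
After 7 (seek(-2, CUR)): offset=10
After 8 (read(1)): returned 'D', offset=11
After 9 (read(3)): returned '3PG', offset=14
After 10 (read(7)): returned '0JBN5OZ', offset=21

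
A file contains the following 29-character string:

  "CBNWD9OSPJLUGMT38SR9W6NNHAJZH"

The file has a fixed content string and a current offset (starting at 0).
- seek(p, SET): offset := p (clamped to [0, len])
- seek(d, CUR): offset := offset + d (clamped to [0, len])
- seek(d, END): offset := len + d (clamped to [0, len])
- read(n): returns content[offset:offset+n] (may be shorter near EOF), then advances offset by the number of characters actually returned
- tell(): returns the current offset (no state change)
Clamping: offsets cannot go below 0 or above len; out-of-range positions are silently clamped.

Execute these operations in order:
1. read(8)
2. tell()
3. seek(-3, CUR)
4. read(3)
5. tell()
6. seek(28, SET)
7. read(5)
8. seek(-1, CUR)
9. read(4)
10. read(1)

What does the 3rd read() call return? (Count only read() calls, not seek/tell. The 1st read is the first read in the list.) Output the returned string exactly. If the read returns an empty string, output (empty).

Answer: H

Derivation:
After 1 (read(8)): returned 'CBNWD9OS', offset=8
After 2 (tell()): offset=8
After 3 (seek(-3, CUR)): offset=5
After 4 (read(3)): returned '9OS', offset=8
After 5 (tell()): offset=8
After 6 (seek(28, SET)): offset=28
After 7 (read(5)): returned 'H', offset=29
After 8 (seek(-1, CUR)): offset=28
After 9 (read(4)): returned 'H', offset=29
After 10 (read(1)): returned '', offset=29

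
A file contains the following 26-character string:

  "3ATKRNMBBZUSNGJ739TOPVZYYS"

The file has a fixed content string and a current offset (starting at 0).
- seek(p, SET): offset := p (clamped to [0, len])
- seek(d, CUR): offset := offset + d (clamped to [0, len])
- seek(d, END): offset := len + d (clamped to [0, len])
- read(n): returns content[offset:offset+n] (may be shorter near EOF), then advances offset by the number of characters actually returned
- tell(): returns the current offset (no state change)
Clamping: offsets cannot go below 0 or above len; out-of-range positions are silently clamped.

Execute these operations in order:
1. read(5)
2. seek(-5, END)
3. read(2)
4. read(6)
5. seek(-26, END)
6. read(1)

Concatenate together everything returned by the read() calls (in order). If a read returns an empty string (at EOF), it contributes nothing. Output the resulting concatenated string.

Answer: 3ATKRVZYYS3

Derivation:
After 1 (read(5)): returned '3ATKR', offset=5
After 2 (seek(-5, END)): offset=21
After 3 (read(2)): returned 'VZ', offset=23
After 4 (read(6)): returned 'YYS', offset=26
After 5 (seek(-26, END)): offset=0
After 6 (read(1)): returned '3', offset=1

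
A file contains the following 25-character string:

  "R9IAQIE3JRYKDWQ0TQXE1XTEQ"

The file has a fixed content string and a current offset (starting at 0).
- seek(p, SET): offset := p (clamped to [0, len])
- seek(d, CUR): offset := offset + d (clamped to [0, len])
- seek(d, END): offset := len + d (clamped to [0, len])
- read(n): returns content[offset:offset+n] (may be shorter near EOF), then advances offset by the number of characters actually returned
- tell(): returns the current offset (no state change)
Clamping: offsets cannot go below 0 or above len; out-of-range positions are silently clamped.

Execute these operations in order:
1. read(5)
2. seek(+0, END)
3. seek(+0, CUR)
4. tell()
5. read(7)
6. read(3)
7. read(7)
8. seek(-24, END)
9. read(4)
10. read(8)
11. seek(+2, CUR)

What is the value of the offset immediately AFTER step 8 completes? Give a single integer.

After 1 (read(5)): returned 'R9IAQ', offset=5
After 2 (seek(+0, END)): offset=25
After 3 (seek(+0, CUR)): offset=25
After 4 (tell()): offset=25
After 5 (read(7)): returned '', offset=25
After 6 (read(3)): returned '', offset=25
After 7 (read(7)): returned '', offset=25
After 8 (seek(-24, END)): offset=1

Answer: 1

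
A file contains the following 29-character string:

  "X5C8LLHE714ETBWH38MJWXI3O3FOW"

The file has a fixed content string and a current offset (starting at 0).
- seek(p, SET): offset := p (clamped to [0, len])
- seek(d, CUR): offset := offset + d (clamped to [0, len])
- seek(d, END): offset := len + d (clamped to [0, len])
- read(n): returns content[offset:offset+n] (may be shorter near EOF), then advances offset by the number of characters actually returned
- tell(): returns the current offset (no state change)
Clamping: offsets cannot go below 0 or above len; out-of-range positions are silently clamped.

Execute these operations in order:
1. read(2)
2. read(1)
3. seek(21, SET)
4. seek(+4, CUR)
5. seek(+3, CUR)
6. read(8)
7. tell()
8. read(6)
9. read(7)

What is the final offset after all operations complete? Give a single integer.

Answer: 29

Derivation:
After 1 (read(2)): returned 'X5', offset=2
After 2 (read(1)): returned 'C', offset=3
After 3 (seek(21, SET)): offset=21
After 4 (seek(+4, CUR)): offset=25
After 5 (seek(+3, CUR)): offset=28
After 6 (read(8)): returned 'W', offset=29
After 7 (tell()): offset=29
After 8 (read(6)): returned '', offset=29
After 9 (read(7)): returned '', offset=29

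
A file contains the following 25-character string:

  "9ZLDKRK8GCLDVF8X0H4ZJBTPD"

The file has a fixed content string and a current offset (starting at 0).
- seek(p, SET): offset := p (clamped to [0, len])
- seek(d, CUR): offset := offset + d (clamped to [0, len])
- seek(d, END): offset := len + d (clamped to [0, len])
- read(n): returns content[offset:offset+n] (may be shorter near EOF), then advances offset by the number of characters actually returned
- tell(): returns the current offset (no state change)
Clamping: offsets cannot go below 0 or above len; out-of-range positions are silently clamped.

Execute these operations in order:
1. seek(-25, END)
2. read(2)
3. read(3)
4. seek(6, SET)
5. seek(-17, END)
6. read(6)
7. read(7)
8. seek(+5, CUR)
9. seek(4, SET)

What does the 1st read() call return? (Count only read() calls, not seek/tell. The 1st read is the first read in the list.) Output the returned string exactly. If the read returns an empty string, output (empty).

Answer: 9Z

Derivation:
After 1 (seek(-25, END)): offset=0
After 2 (read(2)): returned '9Z', offset=2
After 3 (read(3)): returned 'LDK', offset=5
After 4 (seek(6, SET)): offset=6
After 5 (seek(-17, END)): offset=8
After 6 (read(6)): returned 'GCLDVF', offset=14
After 7 (read(7)): returned '8X0H4ZJ', offset=21
After 8 (seek(+5, CUR)): offset=25
After 9 (seek(4, SET)): offset=4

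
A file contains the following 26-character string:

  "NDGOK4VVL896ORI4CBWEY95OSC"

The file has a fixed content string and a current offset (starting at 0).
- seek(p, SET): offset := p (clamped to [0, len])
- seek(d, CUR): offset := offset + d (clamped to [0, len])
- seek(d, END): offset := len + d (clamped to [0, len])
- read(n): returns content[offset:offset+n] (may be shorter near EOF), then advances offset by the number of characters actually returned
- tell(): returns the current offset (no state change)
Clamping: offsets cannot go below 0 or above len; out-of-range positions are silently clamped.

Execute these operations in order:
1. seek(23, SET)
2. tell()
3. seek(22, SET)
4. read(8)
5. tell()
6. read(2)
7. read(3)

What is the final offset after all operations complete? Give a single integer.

Answer: 26

Derivation:
After 1 (seek(23, SET)): offset=23
After 2 (tell()): offset=23
After 3 (seek(22, SET)): offset=22
After 4 (read(8)): returned '5OSC', offset=26
After 5 (tell()): offset=26
After 6 (read(2)): returned '', offset=26
After 7 (read(3)): returned '', offset=26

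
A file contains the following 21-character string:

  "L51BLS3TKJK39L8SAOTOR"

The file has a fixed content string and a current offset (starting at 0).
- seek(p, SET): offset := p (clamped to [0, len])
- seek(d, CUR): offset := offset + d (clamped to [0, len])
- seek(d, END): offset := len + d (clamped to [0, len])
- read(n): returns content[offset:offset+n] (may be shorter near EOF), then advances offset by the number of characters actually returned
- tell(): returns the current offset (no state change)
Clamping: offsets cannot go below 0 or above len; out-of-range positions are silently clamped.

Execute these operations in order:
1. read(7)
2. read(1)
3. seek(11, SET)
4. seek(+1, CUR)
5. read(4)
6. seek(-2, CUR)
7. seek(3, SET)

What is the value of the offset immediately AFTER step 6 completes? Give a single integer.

After 1 (read(7)): returned 'L51BLS3', offset=7
After 2 (read(1)): returned 'T', offset=8
After 3 (seek(11, SET)): offset=11
After 4 (seek(+1, CUR)): offset=12
After 5 (read(4)): returned '9L8S', offset=16
After 6 (seek(-2, CUR)): offset=14

Answer: 14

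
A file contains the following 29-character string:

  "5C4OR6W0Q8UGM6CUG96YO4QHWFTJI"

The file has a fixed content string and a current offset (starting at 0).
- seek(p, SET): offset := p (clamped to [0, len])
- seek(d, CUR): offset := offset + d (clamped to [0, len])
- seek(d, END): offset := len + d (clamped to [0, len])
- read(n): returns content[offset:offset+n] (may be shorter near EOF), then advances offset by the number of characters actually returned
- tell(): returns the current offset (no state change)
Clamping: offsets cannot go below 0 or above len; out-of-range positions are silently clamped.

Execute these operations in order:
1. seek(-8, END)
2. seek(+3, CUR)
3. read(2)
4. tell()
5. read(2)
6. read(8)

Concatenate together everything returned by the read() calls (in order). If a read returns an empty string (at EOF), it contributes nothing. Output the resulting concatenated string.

Answer: WFTJI

Derivation:
After 1 (seek(-8, END)): offset=21
After 2 (seek(+3, CUR)): offset=24
After 3 (read(2)): returned 'WF', offset=26
After 4 (tell()): offset=26
After 5 (read(2)): returned 'TJ', offset=28
After 6 (read(8)): returned 'I', offset=29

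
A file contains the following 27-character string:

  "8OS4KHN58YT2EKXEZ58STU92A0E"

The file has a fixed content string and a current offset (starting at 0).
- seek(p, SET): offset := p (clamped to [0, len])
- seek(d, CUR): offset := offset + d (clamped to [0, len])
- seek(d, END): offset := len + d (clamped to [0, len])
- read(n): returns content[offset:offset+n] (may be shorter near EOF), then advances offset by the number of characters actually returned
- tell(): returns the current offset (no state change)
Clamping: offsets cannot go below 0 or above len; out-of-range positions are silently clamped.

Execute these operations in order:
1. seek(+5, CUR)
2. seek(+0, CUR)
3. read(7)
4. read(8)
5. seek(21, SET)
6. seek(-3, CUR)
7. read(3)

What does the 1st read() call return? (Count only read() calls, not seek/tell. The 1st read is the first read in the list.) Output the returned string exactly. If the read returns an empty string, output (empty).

After 1 (seek(+5, CUR)): offset=5
After 2 (seek(+0, CUR)): offset=5
After 3 (read(7)): returned 'HN58YT2', offset=12
After 4 (read(8)): returned 'EKXEZ58S', offset=20
After 5 (seek(21, SET)): offset=21
After 6 (seek(-3, CUR)): offset=18
After 7 (read(3)): returned '8ST', offset=21

Answer: HN58YT2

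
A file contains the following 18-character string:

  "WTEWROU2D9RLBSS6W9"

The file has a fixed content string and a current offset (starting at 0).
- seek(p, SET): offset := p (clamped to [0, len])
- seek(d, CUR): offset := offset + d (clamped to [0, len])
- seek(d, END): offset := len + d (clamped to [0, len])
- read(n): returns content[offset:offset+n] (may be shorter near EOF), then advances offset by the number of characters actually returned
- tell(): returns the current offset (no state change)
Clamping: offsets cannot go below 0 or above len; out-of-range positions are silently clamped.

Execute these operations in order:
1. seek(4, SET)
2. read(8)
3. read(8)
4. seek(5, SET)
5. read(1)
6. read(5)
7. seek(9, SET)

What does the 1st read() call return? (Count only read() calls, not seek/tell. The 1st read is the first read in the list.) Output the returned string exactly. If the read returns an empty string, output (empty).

After 1 (seek(4, SET)): offset=4
After 2 (read(8)): returned 'ROU2D9RL', offset=12
After 3 (read(8)): returned 'BSS6W9', offset=18
After 4 (seek(5, SET)): offset=5
After 5 (read(1)): returned 'O', offset=6
After 6 (read(5)): returned 'U2D9R', offset=11
After 7 (seek(9, SET)): offset=9

Answer: ROU2D9RL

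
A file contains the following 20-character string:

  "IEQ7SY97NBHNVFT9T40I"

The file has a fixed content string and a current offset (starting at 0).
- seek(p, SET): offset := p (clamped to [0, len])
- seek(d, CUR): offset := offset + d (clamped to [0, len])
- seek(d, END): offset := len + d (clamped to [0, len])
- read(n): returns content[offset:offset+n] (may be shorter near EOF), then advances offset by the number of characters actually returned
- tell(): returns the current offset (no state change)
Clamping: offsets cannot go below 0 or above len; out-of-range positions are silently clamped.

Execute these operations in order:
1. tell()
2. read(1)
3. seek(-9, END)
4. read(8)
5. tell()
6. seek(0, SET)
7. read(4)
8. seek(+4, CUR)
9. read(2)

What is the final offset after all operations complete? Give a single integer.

After 1 (tell()): offset=0
After 2 (read(1)): returned 'I', offset=1
After 3 (seek(-9, END)): offset=11
After 4 (read(8)): returned 'NVFT9T40', offset=19
After 5 (tell()): offset=19
After 6 (seek(0, SET)): offset=0
After 7 (read(4)): returned 'IEQ7', offset=4
After 8 (seek(+4, CUR)): offset=8
After 9 (read(2)): returned 'NB', offset=10

Answer: 10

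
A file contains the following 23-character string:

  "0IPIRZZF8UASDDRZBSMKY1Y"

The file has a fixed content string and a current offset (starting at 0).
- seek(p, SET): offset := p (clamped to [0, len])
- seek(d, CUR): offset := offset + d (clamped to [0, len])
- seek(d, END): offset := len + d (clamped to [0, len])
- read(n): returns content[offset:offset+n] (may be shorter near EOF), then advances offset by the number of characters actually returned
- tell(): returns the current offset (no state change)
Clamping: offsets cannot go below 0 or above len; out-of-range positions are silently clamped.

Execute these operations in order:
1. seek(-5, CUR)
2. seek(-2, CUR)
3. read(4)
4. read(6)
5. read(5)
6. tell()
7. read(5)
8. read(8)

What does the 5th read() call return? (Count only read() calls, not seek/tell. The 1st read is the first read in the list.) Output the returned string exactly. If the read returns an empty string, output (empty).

Answer: Y1Y

Derivation:
After 1 (seek(-5, CUR)): offset=0
After 2 (seek(-2, CUR)): offset=0
After 3 (read(4)): returned '0IPI', offset=4
After 4 (read(6)): returned 'RZZF8U', offset=10
After 5 (read(5)): returned 'ASDDR', offset=15
After 6 (tell()): offset=15
After 7 (read(5)): returned 'ZBSMK', offset=20
After 8 (read(8)): returned 'Y1Y', offset=23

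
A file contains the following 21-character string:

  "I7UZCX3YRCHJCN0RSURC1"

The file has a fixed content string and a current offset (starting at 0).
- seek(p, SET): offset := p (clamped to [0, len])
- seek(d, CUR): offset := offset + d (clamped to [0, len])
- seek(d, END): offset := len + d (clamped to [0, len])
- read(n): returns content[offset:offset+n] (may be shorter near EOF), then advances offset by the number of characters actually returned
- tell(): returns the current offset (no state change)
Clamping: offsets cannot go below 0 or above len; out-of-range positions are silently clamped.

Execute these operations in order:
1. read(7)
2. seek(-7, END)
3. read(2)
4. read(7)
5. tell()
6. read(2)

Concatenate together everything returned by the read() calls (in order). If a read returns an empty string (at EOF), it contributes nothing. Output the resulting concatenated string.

Answer: I7UZCX30RSURC1

Derivation:
After 1 (read(7)): returned 'I7UZCX3', offset=7
After 2 (seek(-7, END)): offset=14
After 3 (read(2)): returned '0R', offset=16
After 4 (read(7)): returned 'SURC1', offset=21
After 5 (tell()): offset=21
After 6 (read(2)): returned '', offset=21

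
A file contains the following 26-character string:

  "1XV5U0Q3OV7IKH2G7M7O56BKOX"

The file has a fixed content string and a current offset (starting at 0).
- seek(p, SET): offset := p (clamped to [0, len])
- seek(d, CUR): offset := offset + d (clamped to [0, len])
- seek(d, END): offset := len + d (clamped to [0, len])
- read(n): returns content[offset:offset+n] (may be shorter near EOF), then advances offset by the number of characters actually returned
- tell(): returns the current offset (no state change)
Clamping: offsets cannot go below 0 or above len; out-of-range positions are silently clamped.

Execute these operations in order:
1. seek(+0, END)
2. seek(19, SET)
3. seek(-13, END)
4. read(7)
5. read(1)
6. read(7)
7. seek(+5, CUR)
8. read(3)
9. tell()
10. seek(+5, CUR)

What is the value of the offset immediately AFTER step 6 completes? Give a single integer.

Answer: 26

Derivation:
After 1 (seek(+0, END)): offset=26
After 2 (seek(19, SET)): offset=19
After 3 (seek(-13, END)): offset=13
After 4 (read(7)): returned 'H2G7M7O', offset=20
After 5 (read(1)): returned '5', offset=21
After 6 (read(7)): returned '6BKOX', offset=26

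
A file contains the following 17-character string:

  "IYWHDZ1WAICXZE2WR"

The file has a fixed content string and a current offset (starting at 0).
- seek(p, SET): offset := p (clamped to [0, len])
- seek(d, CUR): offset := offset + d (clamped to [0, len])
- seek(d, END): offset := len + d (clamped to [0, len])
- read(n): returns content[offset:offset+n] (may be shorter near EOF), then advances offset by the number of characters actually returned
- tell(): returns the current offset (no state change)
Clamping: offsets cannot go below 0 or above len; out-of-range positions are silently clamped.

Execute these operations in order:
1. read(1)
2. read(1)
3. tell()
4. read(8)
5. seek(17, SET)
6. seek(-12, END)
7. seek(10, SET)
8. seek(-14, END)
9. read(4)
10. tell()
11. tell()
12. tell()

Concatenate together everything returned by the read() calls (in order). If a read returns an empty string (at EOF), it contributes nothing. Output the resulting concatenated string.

Answer: IYWHDZ1WAIHDZ1

Derivation:
After 1 (read(1)): returned 'I', offset=1
After 2 (read(1)): returned 'Y', offset=2
After 3 (tell()): offset=2
After 4 (read(8)): returned 'WHDZ1WAI', offset=10
After 5 (seek(17, SET)): offset=17
After 6 (seek(-12, END)): offset=5
After 7 (seek(10, SET)): offset=10
After 8 (seek(-14, END)): offset=3
After 9 (read(4)): returned 'HDZ1', offset=7
After 10 (tell()): offset=7
After 11 (tell()): offset=7
After 12 (tell()): offset=7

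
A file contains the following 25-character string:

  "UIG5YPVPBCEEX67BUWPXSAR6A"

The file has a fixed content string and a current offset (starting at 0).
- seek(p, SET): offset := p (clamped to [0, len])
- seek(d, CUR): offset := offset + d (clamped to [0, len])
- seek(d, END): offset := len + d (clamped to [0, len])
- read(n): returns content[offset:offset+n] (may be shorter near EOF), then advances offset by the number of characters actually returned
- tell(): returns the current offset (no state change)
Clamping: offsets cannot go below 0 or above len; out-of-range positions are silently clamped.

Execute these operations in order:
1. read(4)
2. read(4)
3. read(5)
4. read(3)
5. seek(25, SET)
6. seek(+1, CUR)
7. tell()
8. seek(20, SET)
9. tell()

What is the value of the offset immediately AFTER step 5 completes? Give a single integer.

Answer: 25

Derivation:
After 1 (read(4)): returned 'UIG5', offset=4
After 2 (read(4)): returned 'YPVP', offset=8
After 3 (read(5)): returned 'BCEEX', offset=13
After 4 (read(3)): returned '67B', offset=16
After 5 (seek(25, SET)): offset=25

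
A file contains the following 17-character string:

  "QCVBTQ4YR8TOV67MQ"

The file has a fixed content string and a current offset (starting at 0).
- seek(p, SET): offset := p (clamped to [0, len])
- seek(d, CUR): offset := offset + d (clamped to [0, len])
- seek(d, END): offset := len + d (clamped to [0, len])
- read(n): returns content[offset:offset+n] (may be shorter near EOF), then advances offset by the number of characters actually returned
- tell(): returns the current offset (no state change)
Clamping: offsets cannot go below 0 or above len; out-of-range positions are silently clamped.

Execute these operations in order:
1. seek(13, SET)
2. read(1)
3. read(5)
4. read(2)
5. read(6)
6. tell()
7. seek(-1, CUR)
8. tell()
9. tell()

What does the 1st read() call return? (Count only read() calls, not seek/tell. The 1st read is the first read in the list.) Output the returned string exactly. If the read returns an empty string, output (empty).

Answer: 6

Derivation:
After 1 (seek(13, SET)): offset=13
After 2 (read(1)): returned '6', offset=14
After 3 (read(5)): returned '7MQ', offset=17
After 4 (read(2)): returned '', offset=17
After 5 (read(6)): returned '', offset=17
After 6 (tell()): offset=17
After 7 (seek(-1, CUR)): offset=16
After 8 (tell()): offset=16
After 9 (tell()): offset=16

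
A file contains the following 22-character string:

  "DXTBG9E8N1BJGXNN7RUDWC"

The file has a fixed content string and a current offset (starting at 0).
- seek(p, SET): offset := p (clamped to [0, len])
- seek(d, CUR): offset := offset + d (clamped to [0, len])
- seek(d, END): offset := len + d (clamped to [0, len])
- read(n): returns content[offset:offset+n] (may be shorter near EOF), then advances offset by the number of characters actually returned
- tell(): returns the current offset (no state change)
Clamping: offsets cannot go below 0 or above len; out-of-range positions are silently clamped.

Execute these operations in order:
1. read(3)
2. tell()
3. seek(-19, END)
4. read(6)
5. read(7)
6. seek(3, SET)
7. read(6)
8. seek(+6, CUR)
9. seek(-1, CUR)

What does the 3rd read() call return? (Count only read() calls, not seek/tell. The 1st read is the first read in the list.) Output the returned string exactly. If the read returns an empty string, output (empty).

Answer: 1BJGXNN

Derivation:
After 1 (read(3)): returned 'DXT', offset=3
After 2 (tell()): offset=3
After 3 (seek(-19, END)): offset=3
After 4 (read(6)): returned 'BG9E8N', offset=9
After 5 (read(7)): returned '1BJGXNN', offset=16
After 6 (seek(3, SET)): offset=3
After 7 (read(6)): returned 'BG9E8N', offset=9
After 8 (seek(+6, CUR)): offset=15
After 9 (seek(-1, CUR)): offset=14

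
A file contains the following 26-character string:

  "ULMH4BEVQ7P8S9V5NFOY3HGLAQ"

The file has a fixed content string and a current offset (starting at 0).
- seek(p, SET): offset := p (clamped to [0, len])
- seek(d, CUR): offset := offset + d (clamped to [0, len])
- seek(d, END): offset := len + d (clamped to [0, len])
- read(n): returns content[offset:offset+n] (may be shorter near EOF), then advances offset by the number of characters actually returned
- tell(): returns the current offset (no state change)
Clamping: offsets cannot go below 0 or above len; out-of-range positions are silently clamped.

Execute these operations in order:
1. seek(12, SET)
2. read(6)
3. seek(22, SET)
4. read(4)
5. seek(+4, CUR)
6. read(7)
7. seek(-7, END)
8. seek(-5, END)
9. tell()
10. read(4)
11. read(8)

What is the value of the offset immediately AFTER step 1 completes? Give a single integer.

After 1 (seek(12, SET)): offset=12

Answer: 12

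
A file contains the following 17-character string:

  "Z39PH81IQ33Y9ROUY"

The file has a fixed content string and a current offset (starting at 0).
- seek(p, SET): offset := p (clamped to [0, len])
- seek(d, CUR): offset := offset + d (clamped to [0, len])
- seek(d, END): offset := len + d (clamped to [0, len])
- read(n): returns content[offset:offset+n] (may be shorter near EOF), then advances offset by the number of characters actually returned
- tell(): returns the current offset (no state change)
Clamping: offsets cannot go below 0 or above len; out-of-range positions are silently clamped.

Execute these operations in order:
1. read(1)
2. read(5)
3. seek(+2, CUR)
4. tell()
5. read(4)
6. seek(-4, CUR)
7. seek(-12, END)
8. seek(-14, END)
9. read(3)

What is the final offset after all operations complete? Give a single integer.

Answer: 6

Derivation:
After 1 (read(1)): returned 'Z', offset=1
After 2 (read(5)): returned '39PH8', offset=6
After 3 (seek(+2, CUR)): offset=8
After 4 (tell()): offset=8
After 5 (read(4)): returned 'Q33Y', offset=12
After 6 (seek(-4, CUR)): offset=8
After 7 (seek(-12, END)): offset=5
After 8 (seek(-14, END)): offset=3
After 9 (read(3)): returned 'PH8', offset=6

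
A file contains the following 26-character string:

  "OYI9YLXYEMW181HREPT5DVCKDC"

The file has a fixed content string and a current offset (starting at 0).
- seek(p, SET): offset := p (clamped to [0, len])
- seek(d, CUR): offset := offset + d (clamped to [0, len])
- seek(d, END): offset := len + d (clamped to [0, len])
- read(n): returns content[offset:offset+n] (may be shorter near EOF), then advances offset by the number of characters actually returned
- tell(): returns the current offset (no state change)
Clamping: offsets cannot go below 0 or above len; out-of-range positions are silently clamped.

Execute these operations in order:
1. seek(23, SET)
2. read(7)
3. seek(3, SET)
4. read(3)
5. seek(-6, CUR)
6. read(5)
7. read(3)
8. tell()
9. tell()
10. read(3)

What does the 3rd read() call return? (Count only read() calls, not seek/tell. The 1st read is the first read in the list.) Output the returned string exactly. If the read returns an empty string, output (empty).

Answer: OYI9Y

Derivation:
After 1 (seek(23, SET)): offset=23
After 2 (read(7)): returned 'KDC', offset=26
After 3 (seek(3, SET)): offset=3
After 4 (read(3)): returned '9YL', offset=6
After 5 (seek(-6, CUR)): offset=0
After 6 (read(5)): returned 'OYI9Y', offset=5
After 7 (read(3)): returned 'LXY', offset=8
After 8 (tell()): offset=8
After 9 (tell()): offset=8
After 10 (read(3)): returned 'EMW', offset=11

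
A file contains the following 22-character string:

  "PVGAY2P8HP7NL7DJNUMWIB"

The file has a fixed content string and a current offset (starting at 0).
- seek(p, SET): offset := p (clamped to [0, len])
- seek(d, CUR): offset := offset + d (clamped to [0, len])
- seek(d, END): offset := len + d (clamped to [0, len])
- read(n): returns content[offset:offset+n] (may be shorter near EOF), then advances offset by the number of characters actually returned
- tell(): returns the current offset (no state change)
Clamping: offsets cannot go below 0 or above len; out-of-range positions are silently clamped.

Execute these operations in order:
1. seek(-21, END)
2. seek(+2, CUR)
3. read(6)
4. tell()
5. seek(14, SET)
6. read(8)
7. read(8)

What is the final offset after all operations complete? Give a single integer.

After 1 (seek(-21, END)): offset=1
After 2 (seek(+2, CUR)): offset=3
After 3 (read(6)): returned 'AY2P8H', offset=9
After 4 (tell()): offset=9
After 5 (seek(14, SET)): offset=14
After 6 (read(8)): returned 'DJNUMWIB', offset=22
After 7 (read(8)): returned '', offset=22

Answer: 22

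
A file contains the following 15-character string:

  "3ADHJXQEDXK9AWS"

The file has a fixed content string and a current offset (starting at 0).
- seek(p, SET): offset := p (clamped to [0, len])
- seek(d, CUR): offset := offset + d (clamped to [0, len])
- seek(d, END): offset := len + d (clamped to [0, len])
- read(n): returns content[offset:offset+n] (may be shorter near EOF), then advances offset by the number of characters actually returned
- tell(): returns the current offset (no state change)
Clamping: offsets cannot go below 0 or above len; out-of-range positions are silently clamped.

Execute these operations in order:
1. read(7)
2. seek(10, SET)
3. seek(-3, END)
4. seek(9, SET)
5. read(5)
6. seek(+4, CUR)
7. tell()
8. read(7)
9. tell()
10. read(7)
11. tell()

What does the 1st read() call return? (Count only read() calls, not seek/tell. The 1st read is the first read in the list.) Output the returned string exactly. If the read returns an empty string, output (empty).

Answer: 3ADHJXQ

Derivation:
After 1 (read(7)): returned '3ADHJXQ', offset=7
After 2 (seek(10, SET)): offset=10
After 3 (seek(-3, END)): offset=12
After 4 (seek(9, SET)): offset=9
After 5 (read(5)): returned 'XK9AW', offset=14
After 6 (seek(+4, CUR)): offset=15
After 7 (tell()): offset=15
After 8 (read(7)): returned '', offset=15
After 9 (tell()): offset=15
After 10 (read(7)): returned '', offset=15
After 11 (tell()): offset=15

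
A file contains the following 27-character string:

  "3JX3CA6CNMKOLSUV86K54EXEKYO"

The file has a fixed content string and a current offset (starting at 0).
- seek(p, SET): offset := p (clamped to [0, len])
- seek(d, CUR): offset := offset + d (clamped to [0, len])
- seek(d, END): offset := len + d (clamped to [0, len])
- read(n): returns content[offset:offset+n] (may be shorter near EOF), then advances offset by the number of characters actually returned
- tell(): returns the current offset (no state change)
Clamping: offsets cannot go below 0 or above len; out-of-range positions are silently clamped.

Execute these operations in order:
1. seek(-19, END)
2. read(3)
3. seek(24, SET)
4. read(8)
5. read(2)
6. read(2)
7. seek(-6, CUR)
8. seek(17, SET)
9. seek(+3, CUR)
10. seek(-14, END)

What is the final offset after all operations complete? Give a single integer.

After 1 (seek(-19, END)): offset=8
After 2 (read(3)): returned 'NMK', offset=11
After 3 (seek(24, SET)): offset=24
After 4 (read(8)): returned 'KYO', offset=27
After 5 (read(2)): returned '', offset=27
After 6 (read(2)): returned '', offset=27
After 7 (seek(-6, CUR)): offset=21
After 8 (seek(17, SET)): offset=17
After 9 (seek(+3, CUR)): offset=20
After 10 (seek(-14, END)): offset=13

Answer: 13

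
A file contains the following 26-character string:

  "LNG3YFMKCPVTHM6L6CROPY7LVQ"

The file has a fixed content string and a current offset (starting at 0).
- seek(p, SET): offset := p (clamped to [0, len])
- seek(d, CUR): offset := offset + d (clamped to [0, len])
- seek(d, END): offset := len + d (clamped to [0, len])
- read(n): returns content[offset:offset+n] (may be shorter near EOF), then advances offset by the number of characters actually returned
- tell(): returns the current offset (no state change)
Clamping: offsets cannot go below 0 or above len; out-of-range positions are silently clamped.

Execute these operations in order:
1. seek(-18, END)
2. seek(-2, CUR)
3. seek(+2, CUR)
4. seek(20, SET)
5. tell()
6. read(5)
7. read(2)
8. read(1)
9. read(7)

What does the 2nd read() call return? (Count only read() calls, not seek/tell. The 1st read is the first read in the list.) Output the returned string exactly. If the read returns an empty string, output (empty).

After 1 (seek(-18, END)): offset=8
After 2 (seek(-2, CUR)): offset=6
After 3 (seek(+2, CUR)): offset=8
After 4 (seek(20, SET)): offset=20
After 5 (tell()): offset=20
After 6 (read(5)): returned 'PY7LV', offset=25
After 7 (read(2)): returned 'Q', offset=26
After 8 (read(1)): returned '', offset=26
After 9 (read(7)): returned '', offset=26

Answer: Q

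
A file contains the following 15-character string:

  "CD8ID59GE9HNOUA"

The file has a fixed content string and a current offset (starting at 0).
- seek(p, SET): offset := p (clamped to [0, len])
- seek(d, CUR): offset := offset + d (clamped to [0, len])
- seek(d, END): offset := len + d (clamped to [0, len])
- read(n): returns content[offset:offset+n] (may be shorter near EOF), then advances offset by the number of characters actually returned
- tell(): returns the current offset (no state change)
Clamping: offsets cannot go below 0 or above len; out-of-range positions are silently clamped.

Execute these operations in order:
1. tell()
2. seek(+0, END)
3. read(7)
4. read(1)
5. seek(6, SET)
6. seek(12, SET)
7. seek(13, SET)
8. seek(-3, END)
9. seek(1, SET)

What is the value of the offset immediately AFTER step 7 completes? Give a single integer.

After 1 (tell()): offset=0
After 2 (seek(+0, END)): offset=15
After 3 (read(7)): returned '', offset=15
After 4 (read(1)): returned '', offset=15
After 5 (seek(6, SET)): offset=6
After 6 (seek(12, SET)): offset=12
After 7 (seek(13, SET)): offset=13

Answer: 13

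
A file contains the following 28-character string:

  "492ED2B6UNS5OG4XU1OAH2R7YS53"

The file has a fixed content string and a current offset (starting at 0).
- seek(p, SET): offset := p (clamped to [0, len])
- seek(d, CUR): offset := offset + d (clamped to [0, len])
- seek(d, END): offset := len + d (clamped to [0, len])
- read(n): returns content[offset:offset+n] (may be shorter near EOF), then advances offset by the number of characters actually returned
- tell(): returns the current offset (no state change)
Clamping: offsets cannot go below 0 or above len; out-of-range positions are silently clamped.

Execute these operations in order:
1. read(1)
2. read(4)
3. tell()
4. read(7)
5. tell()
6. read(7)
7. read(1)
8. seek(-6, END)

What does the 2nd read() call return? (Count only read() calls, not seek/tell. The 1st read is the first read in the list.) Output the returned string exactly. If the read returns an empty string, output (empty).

Answer: 92ED

Derivation:
After 1 (read(1)): returned '4', offset=1
After 2 (read(4)): returned '92ED', offset=5
After 3 (tell()): offset=5
After 4 (read(7)): returned '2B6UNS5', offset=12
After 5 (tell()): offset=12
After 6 (read(7)): returned 'OG4XU1O', offset=19
After 7 (read(1)): returned 'A', offset=20
After 8 (seek(-6, END)): offset=22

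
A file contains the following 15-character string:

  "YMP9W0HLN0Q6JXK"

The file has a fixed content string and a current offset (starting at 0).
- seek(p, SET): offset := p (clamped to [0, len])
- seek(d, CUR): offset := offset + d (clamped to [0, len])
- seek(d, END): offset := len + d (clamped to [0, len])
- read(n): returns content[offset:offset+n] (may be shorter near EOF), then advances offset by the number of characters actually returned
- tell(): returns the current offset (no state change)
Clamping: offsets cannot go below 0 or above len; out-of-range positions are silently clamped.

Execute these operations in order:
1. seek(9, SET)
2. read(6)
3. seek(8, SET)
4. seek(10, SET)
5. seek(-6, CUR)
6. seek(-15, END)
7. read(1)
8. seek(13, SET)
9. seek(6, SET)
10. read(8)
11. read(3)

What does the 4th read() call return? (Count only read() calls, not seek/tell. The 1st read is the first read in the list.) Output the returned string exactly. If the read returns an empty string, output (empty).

After 1 (seek(9, SET)): offset=9
After 2 (read(6)): returned '0Q6JXK', offset=15
After 3 (seek(8, SET)): offset=8
After 4 (seek(10, SET)): offset=10
After 5 (seek(-6, CUR)): offset=4
After 6 (seek(-15, END)): offset=0
After 7 (read(1)): returned 'Y', offset=1
After 8 (seek(13, SET)): offset=13
After 9 (seek(6, SET)): offset=6
After 10 (read(8)): returned 'HLN0Q6JX', offset=14
After 11 (read(3)): returned 'K', offset=15

Answer: K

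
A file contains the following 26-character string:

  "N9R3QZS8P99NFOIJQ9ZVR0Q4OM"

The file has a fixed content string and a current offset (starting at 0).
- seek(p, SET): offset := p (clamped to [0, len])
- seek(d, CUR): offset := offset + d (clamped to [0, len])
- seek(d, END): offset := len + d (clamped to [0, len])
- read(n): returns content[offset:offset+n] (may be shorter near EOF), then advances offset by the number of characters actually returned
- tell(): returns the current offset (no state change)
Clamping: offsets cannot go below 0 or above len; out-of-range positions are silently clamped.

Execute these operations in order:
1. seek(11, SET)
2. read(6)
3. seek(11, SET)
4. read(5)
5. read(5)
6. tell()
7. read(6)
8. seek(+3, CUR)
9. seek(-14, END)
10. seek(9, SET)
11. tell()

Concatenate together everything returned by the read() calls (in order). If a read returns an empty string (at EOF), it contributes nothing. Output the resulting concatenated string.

After 1 (seek(11, SET)): offset=11
After 2 (read(6)): returned 'NFOIJQ', offset=17
After 3 (seek(11, SET)): offset=11
After 4 (read(5)): returned 'NFOIJ', offset=16
After 5 (read(5)): returned 'Q9ZVR', offset=21
After 6 (tell()): offset=21
After 7 (read(6)): returned '0Q4OM', offset=26
After 8 (seek(+3, CUR)): offset=26
After 9 (seek(-14, END)): offset=12
After 10 (seek(9, SET)): offset=9
After 11 (tell()): offset=9

Answer: NFOIJQNFOIJQ9ZVR0Q4OM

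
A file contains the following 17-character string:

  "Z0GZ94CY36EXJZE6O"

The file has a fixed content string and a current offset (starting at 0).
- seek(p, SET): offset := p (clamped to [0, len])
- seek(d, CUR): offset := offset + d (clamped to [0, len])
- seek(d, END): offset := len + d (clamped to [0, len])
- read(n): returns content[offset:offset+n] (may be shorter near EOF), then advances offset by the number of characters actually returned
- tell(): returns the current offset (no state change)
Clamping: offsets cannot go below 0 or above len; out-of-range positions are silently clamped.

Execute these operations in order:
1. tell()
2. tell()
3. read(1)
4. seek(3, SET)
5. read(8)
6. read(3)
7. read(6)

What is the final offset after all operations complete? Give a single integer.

After 1 (tell()): offset=0
After 2 (tell()): offset=0
After 3 (read(1)): returned 'Z', offset=1
After 4 (seek(3, SET)): offset=3
After 5 (read(8)): returned 'Z94CY36E', offset=11
After 6 (read(3)): returned 'XJZ', offset=14
After 7 (read(6)): returned 'E6O', offset=17

Answer: 17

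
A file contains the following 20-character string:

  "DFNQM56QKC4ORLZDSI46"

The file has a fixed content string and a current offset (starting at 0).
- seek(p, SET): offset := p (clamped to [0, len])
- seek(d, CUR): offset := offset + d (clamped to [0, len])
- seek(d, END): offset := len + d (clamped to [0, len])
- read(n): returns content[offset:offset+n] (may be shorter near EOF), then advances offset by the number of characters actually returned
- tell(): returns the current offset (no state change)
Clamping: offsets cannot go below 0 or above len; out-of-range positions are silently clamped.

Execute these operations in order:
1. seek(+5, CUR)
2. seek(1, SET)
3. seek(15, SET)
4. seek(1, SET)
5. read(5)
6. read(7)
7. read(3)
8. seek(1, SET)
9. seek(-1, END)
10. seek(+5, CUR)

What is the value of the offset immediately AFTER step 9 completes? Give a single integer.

Answer: 19

Derivation:
After 1 (seek(+5, CUR)): offset=5
After 2 (seek(1, SET)): offset=1
After 3 (seek(15, SET)): offset=15
After 4 (seek(1, SET)): offset=1
After 5 (read(5)): returned 'FNQM5', offset=6
After 6 (read(7)): returned '6QKC4OR', offset=13
After 7 (read(3)): returned 'LZD', offset=16
After 8 (seek(1, SET)): offset=1
After 9 (seek(-1, END)): offset=19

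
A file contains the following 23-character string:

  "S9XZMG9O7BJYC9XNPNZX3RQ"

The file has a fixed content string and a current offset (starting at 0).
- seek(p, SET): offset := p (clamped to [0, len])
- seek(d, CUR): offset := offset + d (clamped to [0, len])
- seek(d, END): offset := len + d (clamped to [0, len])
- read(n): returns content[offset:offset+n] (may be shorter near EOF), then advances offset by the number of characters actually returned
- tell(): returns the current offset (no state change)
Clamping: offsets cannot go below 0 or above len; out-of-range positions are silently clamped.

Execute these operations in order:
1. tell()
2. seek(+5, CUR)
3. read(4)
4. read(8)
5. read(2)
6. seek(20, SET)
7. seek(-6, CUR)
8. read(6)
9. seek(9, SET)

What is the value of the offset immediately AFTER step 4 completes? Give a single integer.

Answer: 17

Derivation:
After 1 (tell()): offset=0
After 2 (seek(+5, CUR)): offset=5
After 3 (read(4)): returned 'G9O7', offset=9
After 4 (read(8)): returned 'BJYC9XNP', offset=17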